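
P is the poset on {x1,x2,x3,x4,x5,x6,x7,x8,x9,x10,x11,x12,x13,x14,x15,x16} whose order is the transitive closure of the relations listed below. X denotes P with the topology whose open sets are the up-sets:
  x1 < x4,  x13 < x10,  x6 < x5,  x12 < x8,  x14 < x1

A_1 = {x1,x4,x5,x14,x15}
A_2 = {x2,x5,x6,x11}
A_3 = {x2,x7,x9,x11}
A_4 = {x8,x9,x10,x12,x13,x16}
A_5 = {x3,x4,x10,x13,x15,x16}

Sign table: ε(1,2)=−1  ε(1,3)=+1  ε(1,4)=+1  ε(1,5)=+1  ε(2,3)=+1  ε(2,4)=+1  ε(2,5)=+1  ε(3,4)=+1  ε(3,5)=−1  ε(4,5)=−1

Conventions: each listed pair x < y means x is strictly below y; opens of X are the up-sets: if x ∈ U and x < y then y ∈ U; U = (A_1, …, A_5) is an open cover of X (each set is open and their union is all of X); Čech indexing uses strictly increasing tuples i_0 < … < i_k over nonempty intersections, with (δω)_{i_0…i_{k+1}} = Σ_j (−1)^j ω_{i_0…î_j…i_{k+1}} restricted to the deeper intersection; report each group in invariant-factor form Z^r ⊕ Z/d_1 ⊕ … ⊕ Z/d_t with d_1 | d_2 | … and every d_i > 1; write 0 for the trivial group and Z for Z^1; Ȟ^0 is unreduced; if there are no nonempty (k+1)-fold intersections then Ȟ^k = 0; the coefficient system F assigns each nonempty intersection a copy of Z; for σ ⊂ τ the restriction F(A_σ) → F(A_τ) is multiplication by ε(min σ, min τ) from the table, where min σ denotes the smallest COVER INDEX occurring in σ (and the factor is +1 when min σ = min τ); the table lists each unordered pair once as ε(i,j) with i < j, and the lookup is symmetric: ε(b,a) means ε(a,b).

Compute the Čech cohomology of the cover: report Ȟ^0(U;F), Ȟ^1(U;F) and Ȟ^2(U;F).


Ȟ^0 = Z, Ȟ^1 = Z, Ȟ^2 = 0

nonempty intersections:
  A12={x5} A15={x4,x15} A23={x2,x11} A34={x9} A45={x10,x13,x16}
C dims 5,5; δ0: rk 4, SNF 1^4
Ȟ^0: (5−4)−0=1 ⇒ Z
Ȟ^1: (5−0)−4=1 ⇒ Z
Ȟ^2: (0−0)−0=0 ⇒ 0


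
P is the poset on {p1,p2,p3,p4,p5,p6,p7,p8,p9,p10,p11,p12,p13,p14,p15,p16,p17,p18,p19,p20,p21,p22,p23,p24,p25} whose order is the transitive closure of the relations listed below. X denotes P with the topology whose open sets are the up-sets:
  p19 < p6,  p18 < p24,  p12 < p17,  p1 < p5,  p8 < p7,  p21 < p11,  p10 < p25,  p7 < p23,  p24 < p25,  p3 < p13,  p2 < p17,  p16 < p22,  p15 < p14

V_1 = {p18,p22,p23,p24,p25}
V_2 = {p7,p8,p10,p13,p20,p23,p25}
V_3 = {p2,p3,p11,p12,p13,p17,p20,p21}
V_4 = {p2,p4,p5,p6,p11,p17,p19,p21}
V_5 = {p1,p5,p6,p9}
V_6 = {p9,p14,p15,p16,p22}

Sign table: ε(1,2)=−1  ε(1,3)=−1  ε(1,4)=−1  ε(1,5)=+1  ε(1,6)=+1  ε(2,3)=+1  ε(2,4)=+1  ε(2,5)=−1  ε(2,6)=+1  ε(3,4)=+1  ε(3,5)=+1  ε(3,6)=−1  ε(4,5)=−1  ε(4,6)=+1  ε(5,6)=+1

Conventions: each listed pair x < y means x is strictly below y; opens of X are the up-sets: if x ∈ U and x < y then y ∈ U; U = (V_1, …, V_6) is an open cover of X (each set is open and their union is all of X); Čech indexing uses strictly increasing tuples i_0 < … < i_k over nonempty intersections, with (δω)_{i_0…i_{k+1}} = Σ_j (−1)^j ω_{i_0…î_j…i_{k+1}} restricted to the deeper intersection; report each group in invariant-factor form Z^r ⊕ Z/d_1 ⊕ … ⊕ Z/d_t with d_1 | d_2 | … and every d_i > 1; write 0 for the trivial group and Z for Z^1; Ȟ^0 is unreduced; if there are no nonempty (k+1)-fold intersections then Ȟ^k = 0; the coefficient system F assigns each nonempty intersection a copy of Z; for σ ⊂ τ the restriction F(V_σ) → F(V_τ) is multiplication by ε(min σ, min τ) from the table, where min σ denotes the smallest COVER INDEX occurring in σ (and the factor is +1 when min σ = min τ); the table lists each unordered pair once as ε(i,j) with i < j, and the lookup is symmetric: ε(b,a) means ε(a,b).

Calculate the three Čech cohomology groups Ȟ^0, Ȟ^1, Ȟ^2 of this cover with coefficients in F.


Ȟ^0(U;F) ≅ Z, Ȟ^1(U;F) ≅ Z and Ȟ^2(U;F) ≅ 0

cover nerve:
  V12={p23,p25} V16={p22} V23={p13,p20} V34={p2,p11,p17,p21} V45={p5,p6} V56={p9}
C dims 6,6; δ0: rk 5, SNF 1^5
Ȟ^0: (6−5)−0=1 ⇒ Z
Ȟ^1: (6−0)−5=1 ⇒ Z
Ȟ^2: (0−0)−0=0 ⇒ 0


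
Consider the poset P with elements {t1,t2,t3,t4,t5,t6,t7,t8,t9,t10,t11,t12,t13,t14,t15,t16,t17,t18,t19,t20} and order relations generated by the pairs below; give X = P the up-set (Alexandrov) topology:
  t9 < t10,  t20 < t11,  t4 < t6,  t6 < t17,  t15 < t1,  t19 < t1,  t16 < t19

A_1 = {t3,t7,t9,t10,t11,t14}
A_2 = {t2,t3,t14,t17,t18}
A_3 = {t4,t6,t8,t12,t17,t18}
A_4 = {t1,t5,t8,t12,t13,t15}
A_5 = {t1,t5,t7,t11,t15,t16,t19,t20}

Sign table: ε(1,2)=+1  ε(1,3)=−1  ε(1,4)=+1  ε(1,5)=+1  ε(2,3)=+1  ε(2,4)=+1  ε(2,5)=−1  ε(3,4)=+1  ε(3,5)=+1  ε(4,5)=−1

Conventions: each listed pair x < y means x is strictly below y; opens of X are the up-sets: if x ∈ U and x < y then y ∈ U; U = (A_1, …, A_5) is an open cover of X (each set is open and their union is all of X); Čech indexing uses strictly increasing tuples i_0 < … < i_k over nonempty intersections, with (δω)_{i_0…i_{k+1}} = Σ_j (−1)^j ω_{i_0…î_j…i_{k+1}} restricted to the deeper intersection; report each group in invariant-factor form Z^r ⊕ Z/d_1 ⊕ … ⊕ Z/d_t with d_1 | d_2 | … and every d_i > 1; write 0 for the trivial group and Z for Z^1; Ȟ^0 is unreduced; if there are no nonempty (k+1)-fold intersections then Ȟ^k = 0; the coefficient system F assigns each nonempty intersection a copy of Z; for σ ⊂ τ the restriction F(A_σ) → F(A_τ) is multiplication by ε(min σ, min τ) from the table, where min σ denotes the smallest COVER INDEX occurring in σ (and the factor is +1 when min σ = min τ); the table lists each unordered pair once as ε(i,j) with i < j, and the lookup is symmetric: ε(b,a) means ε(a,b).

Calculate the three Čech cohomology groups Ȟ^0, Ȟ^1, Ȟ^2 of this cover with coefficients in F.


nonempty intersections:
  A12={t3,t14} A15={t7,t11} A23={t17,t18} A34={t8,t12} A45={t1,t5,t15}
C dims 5,5; δ0: rk 5, SNF 1^4·2
Ȟ^0: (5−5)−0=0 ⇒ 0
Ȟ^1: (5−0)−5=0 plus torsion [2] ⇒ Z/2
Ȟ^2: (0−0)−0=0 ⇒ 0

Ȟ^0 = 0,  Ȟ^1 = Z/2,  Ȟ^2 = 0


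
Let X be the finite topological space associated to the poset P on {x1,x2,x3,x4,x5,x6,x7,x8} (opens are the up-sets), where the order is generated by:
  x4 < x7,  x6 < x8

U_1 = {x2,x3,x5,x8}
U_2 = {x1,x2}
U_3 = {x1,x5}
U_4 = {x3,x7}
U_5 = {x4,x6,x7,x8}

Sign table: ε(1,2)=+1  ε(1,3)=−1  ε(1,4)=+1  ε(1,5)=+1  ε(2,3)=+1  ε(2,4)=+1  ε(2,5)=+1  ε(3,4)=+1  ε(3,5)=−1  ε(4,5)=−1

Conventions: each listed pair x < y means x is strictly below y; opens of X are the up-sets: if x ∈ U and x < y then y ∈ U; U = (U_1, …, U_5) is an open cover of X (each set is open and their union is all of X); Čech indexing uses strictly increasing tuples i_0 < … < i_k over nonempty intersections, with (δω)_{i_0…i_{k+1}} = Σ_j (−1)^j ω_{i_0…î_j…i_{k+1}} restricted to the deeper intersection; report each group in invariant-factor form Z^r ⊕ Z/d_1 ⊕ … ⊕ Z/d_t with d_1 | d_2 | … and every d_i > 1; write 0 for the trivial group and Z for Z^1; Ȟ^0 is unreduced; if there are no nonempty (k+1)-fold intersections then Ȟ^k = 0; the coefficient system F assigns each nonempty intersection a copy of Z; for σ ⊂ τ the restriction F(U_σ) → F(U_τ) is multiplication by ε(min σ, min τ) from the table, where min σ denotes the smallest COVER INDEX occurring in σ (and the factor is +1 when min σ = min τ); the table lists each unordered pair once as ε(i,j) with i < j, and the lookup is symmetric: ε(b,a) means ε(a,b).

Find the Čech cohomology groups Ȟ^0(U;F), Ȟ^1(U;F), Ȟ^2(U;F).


Ȟ^0(U;F) ≅ 0, Ȟ^1(U;F) ≅ Z ⊕ Z/2, Ȟ^2(U;F) ≅ 0

nonempty intersections:
  U12={x2} U13={x5} U14={x3} U15={x8} U23={x1} U45={x7}
C dims 5,6; δ0: rk 5, SNF 1^4·2
Ȟ^0: (5−5)−0=0 ⇒ 0
Ȟ^1: (6−0)−5=1 plus torsion [2] ⇒ Z ⊕ Z/2
Ȟ^2: (0−0)−0=0 ⇒ 0


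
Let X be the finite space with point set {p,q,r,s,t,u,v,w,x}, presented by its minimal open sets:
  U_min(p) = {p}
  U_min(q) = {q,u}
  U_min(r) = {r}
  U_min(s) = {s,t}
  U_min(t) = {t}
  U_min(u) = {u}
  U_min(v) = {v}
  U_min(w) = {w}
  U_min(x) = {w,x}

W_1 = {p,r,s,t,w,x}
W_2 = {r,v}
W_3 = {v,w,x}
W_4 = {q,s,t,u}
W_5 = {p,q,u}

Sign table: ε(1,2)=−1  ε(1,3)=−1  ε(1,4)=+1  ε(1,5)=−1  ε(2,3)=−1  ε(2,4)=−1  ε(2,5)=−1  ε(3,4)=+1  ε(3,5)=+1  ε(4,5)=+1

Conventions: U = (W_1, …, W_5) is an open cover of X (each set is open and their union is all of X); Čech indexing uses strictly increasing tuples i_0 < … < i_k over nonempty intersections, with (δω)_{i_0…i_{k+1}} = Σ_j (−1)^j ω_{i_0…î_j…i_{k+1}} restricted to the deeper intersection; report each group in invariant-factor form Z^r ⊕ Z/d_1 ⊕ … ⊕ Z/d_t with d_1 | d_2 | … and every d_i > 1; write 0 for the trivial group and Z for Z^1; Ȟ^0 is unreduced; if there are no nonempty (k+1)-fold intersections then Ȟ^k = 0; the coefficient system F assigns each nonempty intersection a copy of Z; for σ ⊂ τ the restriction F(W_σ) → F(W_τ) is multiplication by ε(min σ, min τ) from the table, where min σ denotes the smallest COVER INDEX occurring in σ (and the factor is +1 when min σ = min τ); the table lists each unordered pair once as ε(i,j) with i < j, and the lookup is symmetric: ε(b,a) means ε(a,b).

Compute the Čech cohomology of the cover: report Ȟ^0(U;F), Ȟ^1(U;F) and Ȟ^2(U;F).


nerve of the cover:
  W12={r} W13={w,x} W14={s,t} W15={p} W23={v} W45={q,u}
C dims 5,6; δ0: rk 5, SNF 1^4·2
Ȟ^0 = (5 − 5) − 0 = 0, so Ȟ^0 ≅ 0
Ȟ^1 = (6 − 0) − 5 = 1 plus torsion [2], so Ȟ^1 ≅ Z ⊕ Z/2
Ȟ^2 = (0 − 0) − 0 = 0, so Ȟ^2 ≅ 0

Ȟ^0(U;F) ≅ 0; Ȟ^1(U;F) ≅ Z ⊕ Z/2; Ȟ^2(U;F) ≅ 0


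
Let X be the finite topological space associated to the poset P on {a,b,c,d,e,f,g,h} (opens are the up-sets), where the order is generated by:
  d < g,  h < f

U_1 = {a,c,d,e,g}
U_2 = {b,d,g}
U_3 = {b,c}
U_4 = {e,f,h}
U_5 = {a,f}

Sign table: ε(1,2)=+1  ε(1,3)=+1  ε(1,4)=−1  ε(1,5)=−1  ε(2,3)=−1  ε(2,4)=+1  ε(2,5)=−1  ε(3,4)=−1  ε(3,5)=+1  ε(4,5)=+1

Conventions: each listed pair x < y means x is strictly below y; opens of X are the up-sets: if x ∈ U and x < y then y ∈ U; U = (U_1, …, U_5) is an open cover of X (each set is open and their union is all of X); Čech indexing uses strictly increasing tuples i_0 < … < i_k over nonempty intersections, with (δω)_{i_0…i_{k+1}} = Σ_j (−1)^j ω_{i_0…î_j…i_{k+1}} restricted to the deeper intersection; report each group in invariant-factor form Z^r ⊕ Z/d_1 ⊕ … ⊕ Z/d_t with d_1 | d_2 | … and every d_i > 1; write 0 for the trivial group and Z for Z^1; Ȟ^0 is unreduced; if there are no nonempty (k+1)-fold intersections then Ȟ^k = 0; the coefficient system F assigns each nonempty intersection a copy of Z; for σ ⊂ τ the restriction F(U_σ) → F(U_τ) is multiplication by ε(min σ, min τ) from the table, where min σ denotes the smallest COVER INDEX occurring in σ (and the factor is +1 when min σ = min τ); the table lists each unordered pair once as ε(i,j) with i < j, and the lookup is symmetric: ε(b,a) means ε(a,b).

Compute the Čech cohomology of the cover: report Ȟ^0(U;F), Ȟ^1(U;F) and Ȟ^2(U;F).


nonempty intersections:
  U12={d,g} U13={c} U14={e} U15={a} U23={b} U45={f}
C dims 5,6; δ0: rk 5, SNF 1^4·2
Ȟ^0: (5−5)−0=0 ⇒ 0
Ȟ^1: (6−0)−5=1 plus torsion [2] ⇒ Z ⊕ Z/2
Ȟ^2: (0−0)−0=0 ⇒ 0

Ȟ^0 ≅ 0, Ȟ^1 ≅ Z ⊕ Z/2 and Ȟ^2 ≅ 0


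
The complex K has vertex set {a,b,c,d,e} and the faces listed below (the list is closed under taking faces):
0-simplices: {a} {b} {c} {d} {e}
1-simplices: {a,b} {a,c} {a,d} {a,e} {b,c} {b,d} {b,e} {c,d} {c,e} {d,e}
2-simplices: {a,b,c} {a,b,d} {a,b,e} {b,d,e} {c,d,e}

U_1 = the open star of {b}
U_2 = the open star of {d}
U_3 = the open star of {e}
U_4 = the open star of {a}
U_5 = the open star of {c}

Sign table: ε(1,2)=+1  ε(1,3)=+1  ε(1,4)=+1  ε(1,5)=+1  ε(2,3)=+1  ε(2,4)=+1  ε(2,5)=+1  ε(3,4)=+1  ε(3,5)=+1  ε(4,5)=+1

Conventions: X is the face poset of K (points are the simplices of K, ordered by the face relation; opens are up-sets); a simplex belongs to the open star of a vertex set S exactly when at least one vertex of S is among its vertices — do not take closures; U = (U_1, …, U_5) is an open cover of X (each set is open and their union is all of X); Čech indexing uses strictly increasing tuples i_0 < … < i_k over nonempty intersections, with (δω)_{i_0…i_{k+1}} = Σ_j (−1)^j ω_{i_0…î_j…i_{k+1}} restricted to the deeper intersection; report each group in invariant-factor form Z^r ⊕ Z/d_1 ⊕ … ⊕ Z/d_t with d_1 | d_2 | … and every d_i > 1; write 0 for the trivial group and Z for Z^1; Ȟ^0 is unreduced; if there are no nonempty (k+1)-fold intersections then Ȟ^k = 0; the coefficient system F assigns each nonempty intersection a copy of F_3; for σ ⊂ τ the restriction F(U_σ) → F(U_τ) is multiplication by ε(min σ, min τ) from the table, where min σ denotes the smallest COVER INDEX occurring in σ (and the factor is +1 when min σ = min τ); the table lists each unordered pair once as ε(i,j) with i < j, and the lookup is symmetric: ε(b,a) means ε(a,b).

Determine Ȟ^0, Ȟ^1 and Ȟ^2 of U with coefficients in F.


nonempty intersections:
  U1={{b},{a,b},{b,c},{b,d},{b,e},{a,b,c},{a,b,d},{a,b,e},{b,d,e}} U2={{d},{a,d},{b,d},{c,d},{d,e},{a,b,d},{b,d,e},{c,d,e}} U3={{e},{a,e},{b,e},{c,e},{d,e},{a,b,e},{b,d,e},{c,d,e}} U4={{a},{a,b},{a,c},{a,d},{a,e},{a,b,c},{a,b,d},{a,b,e}} U5={{c},{a,c},{b,c},{c,d},{c,e},{a,b,c},{c,d,e}}
  U12={{b,d},{a,b,d},{b,d,e}} U13={{b,e},{a,b,e},{b,d,e}} U14={{a,b},{a,b,c},{a,b,d},{a,b,e}} U15={{b,c},{a,b,c}} U23={{d,e},{b,d,e},{c,d,e}} U24={{a,d},{a,b,d}} U25={{c,d},{c,d,e}} U34={{a,e},{a,b,e}} U35={{c,e},{c,d,e}} U45={{a,c},{a,b,c}}
  U123={{b,d,e}} U124={{a,b,d}} U134={{a,b,e}} U145={{a,b,c}} U235={{c,d,e}}
C dims 5,10,5; δ0: rk_F3 4; δ1: rk_F3 5
Ȟ^0: (5−4)−0=1 ⇒ Z/3
Ȟ^1: (10−5)−4=1 ⇒ Z/3
Ȟ^2: (5−0)−5=0 ⇒ 0

Ȟ^0 = Z/3; Ȟ^1 = Z/3; Ȟ^2 = 0


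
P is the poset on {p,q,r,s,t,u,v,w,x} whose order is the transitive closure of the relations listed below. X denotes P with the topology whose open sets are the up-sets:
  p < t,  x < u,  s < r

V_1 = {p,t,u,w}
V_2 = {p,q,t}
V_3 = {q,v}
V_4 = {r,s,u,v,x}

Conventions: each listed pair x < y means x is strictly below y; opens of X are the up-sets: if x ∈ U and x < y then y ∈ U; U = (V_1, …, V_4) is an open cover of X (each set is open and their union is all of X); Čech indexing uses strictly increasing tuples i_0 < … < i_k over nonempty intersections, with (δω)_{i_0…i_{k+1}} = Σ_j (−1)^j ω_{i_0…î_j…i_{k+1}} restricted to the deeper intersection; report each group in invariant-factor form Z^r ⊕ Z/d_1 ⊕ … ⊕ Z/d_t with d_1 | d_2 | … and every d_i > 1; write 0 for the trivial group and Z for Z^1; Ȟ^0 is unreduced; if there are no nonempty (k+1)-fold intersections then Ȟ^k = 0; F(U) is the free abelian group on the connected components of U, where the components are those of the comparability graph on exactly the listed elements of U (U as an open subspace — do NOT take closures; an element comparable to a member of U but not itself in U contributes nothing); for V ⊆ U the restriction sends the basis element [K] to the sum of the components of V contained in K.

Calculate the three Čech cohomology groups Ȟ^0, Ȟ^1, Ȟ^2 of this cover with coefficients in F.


Ȟ^0 = Z^6, Ȟ^1 = 0 and Ȟ^2 = 0

nerve simplices:
  V12={p,t} V14={u} V23={q} V34={v}
components per intersection:
  V1: {p,t} {u} {w}
  V2: {p,t} {q}
  V3: {q} {v}
  V4: {r,s} {u,x} {v}
  V12: {p,t}
  V14: {u}
  V23: {q}
  V34: {v}
C dims 10,4; δ0: rk 4, SNF 1^4
degree 0: 10−4−0 = 6 → Ȟ^0 ≅ Z^6
degree 1: 4−0−4 = 0 → Ȟ^1 ≅ 0
degree 2: 0−0−0 = 0 → Ȟ^2 ≅ 0


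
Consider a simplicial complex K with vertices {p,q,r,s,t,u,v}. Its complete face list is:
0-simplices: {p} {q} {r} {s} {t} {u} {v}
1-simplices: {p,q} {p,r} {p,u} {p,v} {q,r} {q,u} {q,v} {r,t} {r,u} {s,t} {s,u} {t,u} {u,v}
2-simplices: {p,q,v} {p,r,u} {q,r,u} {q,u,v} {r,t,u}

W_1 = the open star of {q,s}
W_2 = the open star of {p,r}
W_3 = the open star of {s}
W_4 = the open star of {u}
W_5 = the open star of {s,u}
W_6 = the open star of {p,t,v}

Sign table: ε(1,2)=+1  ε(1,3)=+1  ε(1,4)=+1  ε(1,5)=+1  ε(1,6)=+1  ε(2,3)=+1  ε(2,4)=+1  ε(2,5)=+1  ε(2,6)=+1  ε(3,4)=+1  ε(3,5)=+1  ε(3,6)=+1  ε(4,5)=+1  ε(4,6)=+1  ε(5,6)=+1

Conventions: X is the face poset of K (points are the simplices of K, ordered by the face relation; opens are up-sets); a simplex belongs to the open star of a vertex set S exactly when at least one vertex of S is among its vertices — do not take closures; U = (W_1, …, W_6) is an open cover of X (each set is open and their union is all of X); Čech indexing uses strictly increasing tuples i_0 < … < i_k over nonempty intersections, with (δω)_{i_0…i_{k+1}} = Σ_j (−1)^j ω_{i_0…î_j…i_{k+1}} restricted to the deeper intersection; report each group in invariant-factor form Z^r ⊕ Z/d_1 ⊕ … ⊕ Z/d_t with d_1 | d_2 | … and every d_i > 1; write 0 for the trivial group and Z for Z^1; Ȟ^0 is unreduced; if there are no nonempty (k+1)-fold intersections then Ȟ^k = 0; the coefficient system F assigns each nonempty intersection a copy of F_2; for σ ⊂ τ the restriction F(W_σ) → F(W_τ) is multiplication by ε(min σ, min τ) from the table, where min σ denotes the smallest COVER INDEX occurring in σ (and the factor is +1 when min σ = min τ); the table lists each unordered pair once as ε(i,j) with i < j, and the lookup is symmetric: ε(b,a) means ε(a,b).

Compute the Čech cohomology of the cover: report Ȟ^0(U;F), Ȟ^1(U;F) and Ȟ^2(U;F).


nonempty intersections:
  W1={{q},{s},{p,q},{q,r},{q,u},{q,v},{s,t},{s,u},{p,q,v},{q,r,u},{q,u,v}} W2={{p},{r},{p,q},{p,r},{p,u},{p,v},{q,r},{r,t},{r,u},{p,q,v},{p,r,u},{q,r,u},{r,t,u}} W3={{s},{s,t},{s,u}} W4={{u},{p,u},{q,u},{r,u},{s,u},{t,u},{u,v},{p,r,u},{q,r,u},{q,u,v},{r,t,u}} W5={{s},{u},{p,u},{q,u},{r,u},{s,t},{s,u},{t,u},{u,v},{p,r,u},{q,r,u},{q,u,v},{r,t,u}} W6={{p},{t},{v},{p,q},{p,r},{p,u},{p,v},{q,v},{r,t},{s,t},{t,u},{u,v},{p,q,v},{p,r,u},{q,u,v},{r,t,u}}
  W12={{p,q},{q,r},{p,q,v},{q,r,u}} W13={{s},{s,t},{s,u}} W14={{q,u},{s,u},{q,r,u},{q,u,v}} W15={{s},{q,u},{s,t},{s,u},{q,r,u},{q,u,v}} W16={{p,q},{q,v},{s,t},{p,q,v},{q,u,v}} W24={{p,u},{r,u},{p,r,u},{q,r,u},{r,t,u}} W25={{p,u},{r,u},{p,r,u},{q,r,u},{r,t,u}} W26={{p},{p,q},{p,r},{p,u},{p,v},{r,t},{p,q,v},{p,r,u},{r,t,u}} W34={{s,u}} W35={{s},{s,t},{s,u}} W36={{s,t}} W45={{u},{p,u},{q,u},{r,u},{s,u},{t,u},{u,v},{p,r,u},{q,r,u},{q,u,v},{r,t,u}} W46={{p,u},{t,u},{u,v},{p,r,u},{q,u,v},{r,t,u}} W56={{p,u},{s,t},{t,u},{u,v},{p,r,u},{q,u,v},{r,t,u}}
  W124={{q,r,u}} W125={{q,r,u}} W126={{p,q},{p,q,v}} W134={{s,u}} W135={{s},{s,t},{s,u}} W136={{s,t}} W145={{q,u},{s,u},{q,r,u},{q,u,v}} W146={{q,u,v}} W156={{s,t},{q,u,v}} W245={{p,u},{r,u},{p,r,u},{q,r,u},{r,t,u}} W246={{p,u},{p,r,u},{r,t,u}} W256={{p,u},{p,r,u},{r,t,u}} W345={{s,u}} W356={{s,t}} W456={{p,u},{t,u},{u,v},{p,r,u},{q,u,v},{r,t,u}}
  W1245={{q,r,u}} W1345={{s,u}} W1356={{s,t}} W1456={{q,u,v}} W2456={{p,u},{p,r,u},{r,t,u}}
C dims 6,14,15,5; δ0: rk_F2 5; δ1: rk_F2 9; δ2: rk_F2 5
Ȟ^0: (6−5)−0=1 ⇒ Z/2
Ȟ^1: (14−9)−5=0 ⇒ 0
Ȟ^2: (15−5)−9=1 ⇒ Z/2

Ȟ^0(U;F) ≅ Z/2; Ȟ^1(U;F) ≅ 0; Ȟ^2(U;F) ≅ Z/2


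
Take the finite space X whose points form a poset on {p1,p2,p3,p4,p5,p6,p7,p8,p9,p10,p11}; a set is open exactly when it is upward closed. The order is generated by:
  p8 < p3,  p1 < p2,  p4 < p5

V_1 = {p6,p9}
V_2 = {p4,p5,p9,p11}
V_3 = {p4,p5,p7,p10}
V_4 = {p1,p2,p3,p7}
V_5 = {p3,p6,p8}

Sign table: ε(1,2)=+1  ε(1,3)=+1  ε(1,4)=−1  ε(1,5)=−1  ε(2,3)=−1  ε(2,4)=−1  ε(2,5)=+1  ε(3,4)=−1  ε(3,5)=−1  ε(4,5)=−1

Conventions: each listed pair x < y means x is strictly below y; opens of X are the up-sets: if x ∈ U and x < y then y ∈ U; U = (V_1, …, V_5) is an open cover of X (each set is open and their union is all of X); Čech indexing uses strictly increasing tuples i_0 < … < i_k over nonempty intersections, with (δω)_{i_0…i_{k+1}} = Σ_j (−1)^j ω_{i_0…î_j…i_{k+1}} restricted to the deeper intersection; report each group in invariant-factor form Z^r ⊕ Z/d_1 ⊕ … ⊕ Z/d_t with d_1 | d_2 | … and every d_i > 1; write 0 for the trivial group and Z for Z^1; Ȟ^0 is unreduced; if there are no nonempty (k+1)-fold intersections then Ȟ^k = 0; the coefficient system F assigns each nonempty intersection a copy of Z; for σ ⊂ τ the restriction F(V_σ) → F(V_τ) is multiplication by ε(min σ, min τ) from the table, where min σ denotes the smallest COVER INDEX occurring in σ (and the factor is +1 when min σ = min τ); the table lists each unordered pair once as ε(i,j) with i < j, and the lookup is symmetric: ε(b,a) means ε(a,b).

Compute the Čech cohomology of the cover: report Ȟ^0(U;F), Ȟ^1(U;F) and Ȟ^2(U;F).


Ȟ^0 ≅ Z, Ȟ^1 ≅ Z and Ȟ^2 ≅ 0

nerve simplices:
  V12={p9} V15={p6} V23={p4,p5} V34={p7} V45={p3}
C dims 5,5; δ0: rk 4, SNF 1^4
degree 0: 5−4−0 = 1 → Ȟ^0 ≅ Z
degree 1: 5−0−4 = 1 → Ȟ^1 ≅ Z
degree 2: 0−0−0 = 0 → Ȟ^2 ≅ 0


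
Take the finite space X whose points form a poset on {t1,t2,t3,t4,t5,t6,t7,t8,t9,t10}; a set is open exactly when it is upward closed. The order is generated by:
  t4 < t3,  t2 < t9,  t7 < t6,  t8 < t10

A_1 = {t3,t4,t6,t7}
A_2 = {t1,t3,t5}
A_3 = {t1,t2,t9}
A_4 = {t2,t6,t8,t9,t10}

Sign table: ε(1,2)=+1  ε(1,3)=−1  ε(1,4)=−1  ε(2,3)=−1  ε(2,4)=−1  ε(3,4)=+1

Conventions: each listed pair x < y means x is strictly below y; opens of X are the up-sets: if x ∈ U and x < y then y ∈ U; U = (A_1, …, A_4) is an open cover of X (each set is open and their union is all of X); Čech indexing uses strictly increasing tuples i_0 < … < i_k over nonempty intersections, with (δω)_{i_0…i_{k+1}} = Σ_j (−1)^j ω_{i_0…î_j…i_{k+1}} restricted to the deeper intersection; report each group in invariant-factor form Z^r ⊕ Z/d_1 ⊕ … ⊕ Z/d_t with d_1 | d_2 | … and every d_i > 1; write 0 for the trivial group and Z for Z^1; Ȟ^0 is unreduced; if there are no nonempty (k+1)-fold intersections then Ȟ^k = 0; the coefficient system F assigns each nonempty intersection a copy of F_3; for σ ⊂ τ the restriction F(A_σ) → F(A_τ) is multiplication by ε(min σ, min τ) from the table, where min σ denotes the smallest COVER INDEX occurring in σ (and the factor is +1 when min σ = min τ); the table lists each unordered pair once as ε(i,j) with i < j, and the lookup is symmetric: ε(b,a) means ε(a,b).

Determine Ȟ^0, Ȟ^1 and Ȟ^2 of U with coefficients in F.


Ȟ^0(U;F) ≅ Z/3, Ȟ^1(U;F) ≅ Z/3, Ȟ^2(U;F) ≅ 0

nonempty intersections:
  A12={t3} A14={t6} A23={t1} A34={t2,t9}
C dims 4,4; δ0: rk_F3 3
Ȟ^0: (4−3)−0=1 ⇒ Z/3
Ȟ^1: (4−0)−3=1 ⇒ Z/3
Ȟ^2: (0−0)−0=0 ⇒ 0


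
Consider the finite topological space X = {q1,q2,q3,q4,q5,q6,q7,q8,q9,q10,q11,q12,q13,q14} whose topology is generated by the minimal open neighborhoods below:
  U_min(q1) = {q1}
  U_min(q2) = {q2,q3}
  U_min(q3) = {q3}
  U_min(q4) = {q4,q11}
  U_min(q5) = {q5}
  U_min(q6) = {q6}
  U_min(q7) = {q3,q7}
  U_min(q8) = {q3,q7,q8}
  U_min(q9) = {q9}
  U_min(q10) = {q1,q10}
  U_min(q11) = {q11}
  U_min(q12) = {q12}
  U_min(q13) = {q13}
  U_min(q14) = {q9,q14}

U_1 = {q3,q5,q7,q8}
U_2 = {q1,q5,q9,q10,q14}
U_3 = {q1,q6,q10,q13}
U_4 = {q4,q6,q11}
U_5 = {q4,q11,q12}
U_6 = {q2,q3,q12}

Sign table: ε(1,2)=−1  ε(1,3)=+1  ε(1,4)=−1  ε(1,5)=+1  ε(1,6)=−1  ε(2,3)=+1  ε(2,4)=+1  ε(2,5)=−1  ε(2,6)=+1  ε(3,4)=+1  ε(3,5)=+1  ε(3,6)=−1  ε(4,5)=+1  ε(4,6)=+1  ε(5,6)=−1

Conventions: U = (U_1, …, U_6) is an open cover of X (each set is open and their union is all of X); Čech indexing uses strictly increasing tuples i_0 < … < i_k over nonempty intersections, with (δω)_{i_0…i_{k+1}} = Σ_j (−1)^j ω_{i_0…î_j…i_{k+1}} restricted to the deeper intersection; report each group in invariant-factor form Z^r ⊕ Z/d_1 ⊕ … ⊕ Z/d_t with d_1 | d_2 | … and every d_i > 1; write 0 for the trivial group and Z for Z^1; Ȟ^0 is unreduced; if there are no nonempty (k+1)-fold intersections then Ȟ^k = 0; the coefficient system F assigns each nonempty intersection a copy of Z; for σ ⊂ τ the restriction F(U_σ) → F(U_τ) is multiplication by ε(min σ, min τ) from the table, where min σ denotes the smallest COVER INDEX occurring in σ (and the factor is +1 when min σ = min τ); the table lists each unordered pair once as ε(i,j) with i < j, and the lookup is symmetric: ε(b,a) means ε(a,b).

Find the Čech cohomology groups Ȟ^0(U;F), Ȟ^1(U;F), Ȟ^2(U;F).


nerve simplices:
  U12={q5} U16={q3} U23={q1,q10} U34={q6} U45={q4,q11} U56={q12}
C dims 6,6; δ0: rk 6, SNF 1^5·2
degree 0: 6−6−0 = 0 → Ȟ^0 ≅ 0
degree 1: 6−0−6 = 0 plus torsion [2] → Ȟ^1 ≅ Z/2
degree 2: 0−0−0 = 0 → Ȟ^2 ≅ 0

Ȟ^0 = 0, Ȟ^1 = Z/2, Ȟ^2 = 0


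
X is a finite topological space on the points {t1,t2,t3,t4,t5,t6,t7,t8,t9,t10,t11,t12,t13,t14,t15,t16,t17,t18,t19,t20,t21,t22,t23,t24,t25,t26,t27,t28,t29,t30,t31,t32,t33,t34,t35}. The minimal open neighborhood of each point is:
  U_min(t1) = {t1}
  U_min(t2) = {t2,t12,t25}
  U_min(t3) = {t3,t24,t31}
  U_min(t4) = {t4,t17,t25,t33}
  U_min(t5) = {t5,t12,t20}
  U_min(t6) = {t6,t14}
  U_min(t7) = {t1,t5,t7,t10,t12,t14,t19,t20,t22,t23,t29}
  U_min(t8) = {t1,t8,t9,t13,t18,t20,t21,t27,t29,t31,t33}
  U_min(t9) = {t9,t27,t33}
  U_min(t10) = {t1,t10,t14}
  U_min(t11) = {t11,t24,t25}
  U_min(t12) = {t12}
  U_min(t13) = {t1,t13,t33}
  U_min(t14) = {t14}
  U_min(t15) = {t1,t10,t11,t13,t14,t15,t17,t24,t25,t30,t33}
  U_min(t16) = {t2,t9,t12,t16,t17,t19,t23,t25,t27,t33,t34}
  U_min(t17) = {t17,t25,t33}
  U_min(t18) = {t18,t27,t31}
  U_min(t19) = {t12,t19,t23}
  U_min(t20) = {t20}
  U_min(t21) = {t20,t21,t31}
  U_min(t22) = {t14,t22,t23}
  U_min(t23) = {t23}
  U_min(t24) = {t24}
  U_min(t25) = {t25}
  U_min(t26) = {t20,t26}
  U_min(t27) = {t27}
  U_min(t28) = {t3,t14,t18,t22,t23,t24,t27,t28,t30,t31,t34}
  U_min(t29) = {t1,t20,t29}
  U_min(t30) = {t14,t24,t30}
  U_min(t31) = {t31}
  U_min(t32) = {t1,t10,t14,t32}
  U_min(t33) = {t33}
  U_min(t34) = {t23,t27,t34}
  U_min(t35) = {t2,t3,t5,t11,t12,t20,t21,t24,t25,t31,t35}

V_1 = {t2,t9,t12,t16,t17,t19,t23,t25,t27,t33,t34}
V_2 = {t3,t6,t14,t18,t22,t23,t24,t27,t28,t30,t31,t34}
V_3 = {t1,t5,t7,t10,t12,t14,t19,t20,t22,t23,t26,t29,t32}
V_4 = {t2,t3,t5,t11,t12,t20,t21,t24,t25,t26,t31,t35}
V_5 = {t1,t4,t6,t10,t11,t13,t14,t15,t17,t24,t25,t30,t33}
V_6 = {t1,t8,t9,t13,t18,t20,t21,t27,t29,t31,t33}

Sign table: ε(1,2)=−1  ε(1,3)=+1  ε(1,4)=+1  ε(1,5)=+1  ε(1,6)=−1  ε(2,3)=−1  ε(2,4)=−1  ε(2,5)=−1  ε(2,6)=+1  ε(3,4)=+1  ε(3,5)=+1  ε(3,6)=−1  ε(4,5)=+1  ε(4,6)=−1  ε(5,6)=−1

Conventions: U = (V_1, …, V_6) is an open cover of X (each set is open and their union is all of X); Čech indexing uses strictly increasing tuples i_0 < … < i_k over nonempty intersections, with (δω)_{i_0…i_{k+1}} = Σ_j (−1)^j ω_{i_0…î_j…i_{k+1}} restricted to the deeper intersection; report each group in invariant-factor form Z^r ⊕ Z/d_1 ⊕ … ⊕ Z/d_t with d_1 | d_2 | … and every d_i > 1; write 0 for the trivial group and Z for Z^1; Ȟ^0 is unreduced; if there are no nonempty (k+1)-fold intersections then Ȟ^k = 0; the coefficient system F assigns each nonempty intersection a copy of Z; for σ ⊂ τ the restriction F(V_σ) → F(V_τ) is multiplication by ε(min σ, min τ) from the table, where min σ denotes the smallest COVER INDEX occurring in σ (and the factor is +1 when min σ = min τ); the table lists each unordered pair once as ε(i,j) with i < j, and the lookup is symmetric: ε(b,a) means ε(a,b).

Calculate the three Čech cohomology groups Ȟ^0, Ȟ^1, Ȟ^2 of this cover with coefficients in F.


intersection data:
  V12={t23,t27,t34} V13={t12,t19,t23} V14={t2,t12,t25} V15={t17,t25,t33} V16={t9,t27,t33} V23={t14,t22,t23} V24={t3,t24,t31} V25={t6,t14,t24,t30} V26={t18,t27,t31} V34={t5,t12,t20,t26} V35={t1,t10,t14} V36={t1,t20,t29} V45={t11,t24,t25} V46={t20,t21,t31} V56={t1,t13,t33}
  V123={t23} V126={t27} V134={t12} V145={t25} V156={t33} V235={t14} V245={t24} V246={t31} V346={t20} V356={t1}
C dims 6,15,10; δ0: rk 5, SNF 1^5; δ1: rk 10, SNF 1^9·2
Ȟ^0 = (6 − 5) − 0 = 1, so Ȟ^0 ≅ Z
Ȟ^1 = (15 − 10) − 5 = 0, so Ȟ^1 ≅ 0
Ȟ^2 = (10 − 0) − 10 = 0 plus torsion [2], so Ȟ^2 ≅ Z/2

Ȟ^0(U;F) ≅ Z; Ȟ^1(U;F) ≅ 0; Ȟ^2(U;F) ≅ Z/2


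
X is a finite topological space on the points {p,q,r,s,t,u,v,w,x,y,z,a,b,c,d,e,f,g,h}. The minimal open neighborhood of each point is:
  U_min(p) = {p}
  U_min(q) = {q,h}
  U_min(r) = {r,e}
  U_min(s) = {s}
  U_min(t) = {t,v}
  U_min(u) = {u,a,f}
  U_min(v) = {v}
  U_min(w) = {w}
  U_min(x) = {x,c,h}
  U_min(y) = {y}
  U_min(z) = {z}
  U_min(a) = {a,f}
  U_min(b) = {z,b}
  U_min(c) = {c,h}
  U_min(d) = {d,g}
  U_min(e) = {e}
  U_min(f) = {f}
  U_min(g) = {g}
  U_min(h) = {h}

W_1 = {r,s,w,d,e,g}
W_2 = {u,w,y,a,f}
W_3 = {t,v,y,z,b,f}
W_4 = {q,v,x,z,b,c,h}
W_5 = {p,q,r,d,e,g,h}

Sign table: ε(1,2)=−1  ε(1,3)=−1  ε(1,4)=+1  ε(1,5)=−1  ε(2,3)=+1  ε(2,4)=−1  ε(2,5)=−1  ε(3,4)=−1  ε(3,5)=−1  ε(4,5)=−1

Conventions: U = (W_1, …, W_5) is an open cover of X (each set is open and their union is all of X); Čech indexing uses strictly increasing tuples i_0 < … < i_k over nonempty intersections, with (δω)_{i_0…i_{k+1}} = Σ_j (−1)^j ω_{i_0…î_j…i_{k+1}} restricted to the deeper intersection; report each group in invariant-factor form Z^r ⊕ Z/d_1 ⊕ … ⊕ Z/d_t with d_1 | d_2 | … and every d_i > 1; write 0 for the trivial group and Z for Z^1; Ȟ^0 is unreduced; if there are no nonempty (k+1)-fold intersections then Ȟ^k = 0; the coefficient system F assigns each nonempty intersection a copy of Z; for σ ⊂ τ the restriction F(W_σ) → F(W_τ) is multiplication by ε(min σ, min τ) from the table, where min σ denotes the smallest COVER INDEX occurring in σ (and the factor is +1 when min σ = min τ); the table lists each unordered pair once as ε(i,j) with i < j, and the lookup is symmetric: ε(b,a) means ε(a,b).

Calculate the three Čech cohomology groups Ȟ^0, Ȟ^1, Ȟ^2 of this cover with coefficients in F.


Ȟ^0(U;F) ≅ Z,  Ȟ^1(U;F) ≅ Z,  Ȟ^2(U;F) ≅ 0

cover nerve:
  W12={w} W15={r,d,e,g} W23={y,f} W34={v,z,b} W45={q,h}
C dims 5,5; δ0: rk 4, SNF 1^4
Ȟ^0: (5−4)−0=1 ⇒ Z
Ȟ^1: (5−0)−4=1 ⇒ Z
Ȟ^2: (0−0)−0=0 ⇒ 0


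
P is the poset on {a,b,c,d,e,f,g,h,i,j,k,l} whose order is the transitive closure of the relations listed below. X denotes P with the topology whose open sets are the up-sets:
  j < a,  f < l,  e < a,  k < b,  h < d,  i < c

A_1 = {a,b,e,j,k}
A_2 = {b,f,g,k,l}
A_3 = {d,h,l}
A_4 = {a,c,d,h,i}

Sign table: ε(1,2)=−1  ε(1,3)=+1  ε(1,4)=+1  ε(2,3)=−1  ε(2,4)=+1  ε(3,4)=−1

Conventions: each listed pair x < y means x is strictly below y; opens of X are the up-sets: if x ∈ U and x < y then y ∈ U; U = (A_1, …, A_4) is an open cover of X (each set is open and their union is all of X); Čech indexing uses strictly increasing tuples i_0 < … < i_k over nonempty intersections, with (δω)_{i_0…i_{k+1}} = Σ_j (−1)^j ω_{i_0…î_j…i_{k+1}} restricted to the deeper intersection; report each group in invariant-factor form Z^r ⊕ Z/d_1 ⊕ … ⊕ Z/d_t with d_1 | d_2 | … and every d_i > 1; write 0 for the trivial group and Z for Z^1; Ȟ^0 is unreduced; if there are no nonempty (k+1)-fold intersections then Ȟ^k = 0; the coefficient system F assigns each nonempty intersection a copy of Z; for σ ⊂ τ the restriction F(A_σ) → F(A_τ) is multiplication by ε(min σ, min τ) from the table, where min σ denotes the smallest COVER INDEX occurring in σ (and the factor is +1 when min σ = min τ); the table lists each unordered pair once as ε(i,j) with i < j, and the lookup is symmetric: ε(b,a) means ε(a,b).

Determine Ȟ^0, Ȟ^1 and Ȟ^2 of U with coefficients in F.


Ȟ^0(U;F) ≅ 0; Ȟ^1(U;F) ≅ Z/2; Ȟ^2(U;F) ≅ 0

nonempty overlaps:
  A12={b,k} A14={a} A23={l} A34={d,h}
C dims 4,4; δ0: rk 4, SNF 1^3·2
degree 0: 4−4−0 = 0 → Ȟ^0 ≅ 0
degree 1: 4−0−4 = 0 plus torsion [2] → Ȟ^1 ≅ Z/2
degree 2: 0−0−0 = 0 → Ȟ^2 ≅ 0


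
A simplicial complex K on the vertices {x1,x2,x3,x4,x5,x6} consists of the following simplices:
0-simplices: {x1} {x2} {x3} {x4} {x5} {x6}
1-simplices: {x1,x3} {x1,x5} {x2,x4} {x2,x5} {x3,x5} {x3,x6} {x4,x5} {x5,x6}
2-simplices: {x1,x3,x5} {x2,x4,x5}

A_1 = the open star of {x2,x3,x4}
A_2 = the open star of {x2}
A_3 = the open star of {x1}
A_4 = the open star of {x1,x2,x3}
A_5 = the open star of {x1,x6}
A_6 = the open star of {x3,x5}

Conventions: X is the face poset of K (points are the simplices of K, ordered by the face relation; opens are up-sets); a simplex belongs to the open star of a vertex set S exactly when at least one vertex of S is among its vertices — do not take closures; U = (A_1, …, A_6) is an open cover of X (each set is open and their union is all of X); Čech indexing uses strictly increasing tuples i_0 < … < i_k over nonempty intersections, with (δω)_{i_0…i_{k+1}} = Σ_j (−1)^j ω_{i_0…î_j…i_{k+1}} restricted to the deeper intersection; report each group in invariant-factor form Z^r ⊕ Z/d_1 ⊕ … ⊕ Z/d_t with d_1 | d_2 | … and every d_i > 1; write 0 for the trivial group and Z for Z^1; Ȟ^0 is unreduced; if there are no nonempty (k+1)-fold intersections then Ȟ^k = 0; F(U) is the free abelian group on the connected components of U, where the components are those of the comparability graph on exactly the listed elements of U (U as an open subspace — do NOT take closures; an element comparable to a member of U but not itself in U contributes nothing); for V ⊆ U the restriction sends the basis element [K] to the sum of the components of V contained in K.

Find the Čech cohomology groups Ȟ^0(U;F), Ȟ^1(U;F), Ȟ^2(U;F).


nonempty intersections:
  A1={{x2},{x3},{x4},{x1,x3},{x2,x4},{x2,x5},{x3,x5},{x3,x6},{x4,x5},{x1,x3,x5},{x2,x4,x5}} A2={{x2},{x2,x4},{x2,x5},{x2,x4,x5}} A3={{x1},{x1,x3},{x1,x5},{x1,x3,x5}} A4={{x1},{x2},{x3},{x1,x3},{x1,x5},{x2,x4},{x2,x5},{x3,x5},{x3,x6},{x1,x3,x5},{x2,x4,x5}} A5={{x1},{x6},{x1,x3},{x1,x5},{x3,x6},{x5,x6},{x1,x3,x5}} A6={{x3},{x5},{x1,x3},{x1,x5},{x2,x5},{x3,x5},{x3,x6},{x4,x5},{x5,x6},{x1,x3,x5},{x2,x4,x5}}
  A12={{x2},{x2,x4},{x2,x5},{x2,x4,x5}} A13={{x1,x3},{x1,x3,x5}} A14={{x2},{x3},{x1,x3},{x2,x4},{x2,x5},{x3,x5},{x3,x6},{x1,x3,x5},{x2,x4,x5}} A15={{x1,x3},{x3,x6},{x1,x3,x5}} A16={{x3},{x1,x3},{x2,x5},{x3,x5},{x3,x6},{x4,x5},{x1,x3,x5},{x2,x4,x5}} A24={{x2},{x2,x4},{x2,x5},{x2,x4,x5}} A26={{x2,x5},{x2,x4,x5}} A34={{x1},{x1,x3},{x1,x5},{x1,x3,x5}} A35={{x1},{x1,x3},{x1,x5},{x1,x3,x5}} A36={{x1,x3},{x1,x5},{x1,x3,x5}} A45={{x1},{x1,x3},{x1,x5},{x3,x6},{x1,x3,x5}} A46={{x3},{x1,x3},{x1,x5},{x2,x5},{x3,x5},{x3,x6},{x1,x3,x5},{x2,x4,x5}} A56={{x1,x3},{x1,x5},{x3,x6},{x5,x6},{x1,x3,x5}}
  A124={{x2},{x2,x4},{x2,x5},{x2,x4,x5}} A126={{x2,x5},{x2,x4,x5}} A134={{x1,x3},{x1,x3,x5}} A135={{x1,x3},{x1,x3,x5}} A136={{x1,x3},{x1,x3,x5}} A145={{x1,x3},{x3,x6},{x1,x3,x5}} A146={{x3},{x1,x3},{x2,x5},{x3,x5},{x3,x6},{x1,x3,x5},{x2,x4,x5}} A156={{x1,x3},{x3,x6},{x1,x3,x5}} A246={{x2,x5},{x2,x4,x5}} A345={{x1},{x1,x3},{x1,x5},{x1,x3,x5}} A346={{x1,x3},{x1,x5},{x1,x3,x5}} A356={{x1,x3},{x1,x5},{x1,x3,x5}} A456={{x1,x3},{x1,x5},{x3,x6},{x1,x3,x5}}
  A1246={{x2,x5},{x2,x4,x5}} A1345={{x1,x3},{x1,x3,x5}} A1346={{x1,x3},{x1,x3,x5}} A1356={{x1,x3},{x1,x3,x5}} A1456={{x1,x3},{x3,x6},{x1,x3,x5}} A3456={{x1,x3},{x1,x5},{x1,x3,x5}}
  A13456={{x1,x3},{x1,x3,x5}}
components per intersection:
  A1: {{x2},{x4},{x2,x4},{x2,x5},{x4,x5},{x2,x4,x5}} {{x3},{x1,x3},{x3,x5},{x3,x6},{x1,x3,x5}}
  A2: {{x2},{x2,x4},{x2,x5},{x2,x4,x5}}
  A3: {{x1},{x1,x3},{x1,x5},{x1,x3,x5}}
  A4: {{x1},{x3},{x1,x3},{x1,x5},{x3,x5},{x3,x6},{x1,x3,x5}} {{x2},{x2,x4},{x2,x5},{x2,x4,x5}}
  A5: {{x1},{x1,x3},{x1,x5},{x1,x3,x5}} {{x6},{x3,x6},{x5,x6}}
  A6: {{x3},{x5},{x1,x3},{x1,x5},{x2,x5},{x3,x5},{x3,x6},{x4,x5},{x5,x6},{x1,x3,x5},{x2,x4,x5}}
  A12: {{x2},{x2,x4},{x2,x5},{x2,x4,x5}}
  A13: {{x1,x3},{x1,x3,x5}}
  A14: {{x2},{x2,x4},{x2,x5},{x2,x4,x5}} {{x3},{x1,x3},{x3,x5},{x3,x6},{x1,x3,x5}}
  A15: {{x1,x3},{x1,x3,x5}} {{x3,x6}}
  A16: {{x3},{x1,x3},{x3,x5},{x3,x6},{x1,x3,x5}} {{x2,x5},{x4,x5},{x2,x4,x5}}
  A24: {{x2},{x2,x4},{x2,x5},{x2,x4,x5}}
  A26: {{x2,x5},{x2,x4,x5}}
  A34: {{x1},{x1,x3},{x1,x5},{x1,x3,x5}}
  A35: {{x1},{x1,x3},{x1,x5},{x1,x3,x5}}
  A36: {{x1,x3},{x1,x5},{x1,x3,x5}}
  A45: {{x1},{x1,x3},{x1,x5},{x1,x3,x5}} {{x3,x6}}
  A46: {{x3},{x1,x3},{x1,x5},{x3,x5},{x3,x6},{x1,x3,x5}} {{x2,x5},{x2,x4,x5}}
  A56: {{x1,x3},{x1,x5},{x1,x3,x5}} {{x3,x6}} {{x5,x6}}
  A124: {{x2},{x2,x4},{x2,x5},{x2,x4,x5}}
  A126: {{x2,x5},{x2,x4,x5}}
  A134: {{x1,x3},{x1,x3,x5}}
  A135: {{x1,x3},{x1,x3,x5}}
  A136: {{x1,x3},{x1,x3,x5}}
  A145: {{x1,x3},{x1,x3,x5}} {{x3,x6}}
  A146: {{x3},{x1,x3},{x3,x5},{x3,x6},{x1,x3,x5}} {{x2,x5},{x2,x4,x5}}
  A156: {{x1,x3},{x1,x3,x5}} {{x3,x6}}
  A246: {{x2,x5},{x2,x4,x5}}
  A345: {{x1},{x1,x3},{x1,x5},{x1,x3,x5}}
  A346: {{x1,x3},{x1,x5},{x1,x3,x5}}
  A356: {{x1,x3},{x1,x5},{x1,x3,x5}}
  A456: {{x1,x3},{x1,x5},{x1,x3,x5}} {{x3,x6}}
  A1246: {{x2,x5},{x2,x4,x5}}
  A1345: {{x1,x3},{x1,x3,x5}}
  A1346: {{x1,x3},{x1,x3,x5}}
  A1356: {{x1,x3},{x1,x3,x5}}
  A1456: {{x1,x3},{x1,x3,x5}} {{x3,x6}}
  A3456: {{x1,x3},{x1,x5},{x1,x3,x5}}
  A13456: {{x1,x3},{x1,x3,x5}}
C dims 9,20,17,7; δ0: rk 8, SNF 1^8; δ1: rk 11, SNF 1^11; δ2: rk 6, SNF 1^6
Ȟ^0: (9−8)−0=1 ⇒ Z
Ȟ^1: (20−11)−8=1 ⇒ Z
Ȟ^2: (17−6)−11=0 ⇒ 0

Ȟ^0 = Z; Ȟ^1 = Z; Ȟ^2 = 0


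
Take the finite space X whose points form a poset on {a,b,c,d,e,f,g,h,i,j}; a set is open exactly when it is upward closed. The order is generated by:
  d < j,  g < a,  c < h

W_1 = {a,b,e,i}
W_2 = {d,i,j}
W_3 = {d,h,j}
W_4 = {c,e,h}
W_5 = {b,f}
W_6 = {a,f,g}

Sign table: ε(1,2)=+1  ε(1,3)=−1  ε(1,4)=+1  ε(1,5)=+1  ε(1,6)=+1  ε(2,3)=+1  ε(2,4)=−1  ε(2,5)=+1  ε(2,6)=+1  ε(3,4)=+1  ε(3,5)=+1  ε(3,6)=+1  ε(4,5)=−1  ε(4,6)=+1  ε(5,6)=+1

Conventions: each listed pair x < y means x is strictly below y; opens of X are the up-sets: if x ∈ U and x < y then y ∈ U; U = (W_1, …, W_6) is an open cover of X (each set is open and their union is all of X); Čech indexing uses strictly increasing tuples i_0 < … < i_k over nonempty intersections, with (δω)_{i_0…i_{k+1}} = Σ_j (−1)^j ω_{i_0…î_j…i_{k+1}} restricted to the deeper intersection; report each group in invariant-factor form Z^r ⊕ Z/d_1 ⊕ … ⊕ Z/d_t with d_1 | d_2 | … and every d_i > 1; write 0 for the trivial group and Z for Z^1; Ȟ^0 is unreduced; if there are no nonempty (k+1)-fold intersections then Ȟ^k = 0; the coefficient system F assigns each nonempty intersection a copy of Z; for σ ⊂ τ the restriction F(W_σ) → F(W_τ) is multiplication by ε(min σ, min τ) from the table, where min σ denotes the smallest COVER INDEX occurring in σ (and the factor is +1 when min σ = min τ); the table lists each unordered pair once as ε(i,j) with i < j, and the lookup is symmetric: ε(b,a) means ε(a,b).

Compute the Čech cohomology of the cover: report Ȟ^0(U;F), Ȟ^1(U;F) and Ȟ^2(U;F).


Ȟ^0 = Z,  Ȟ^1 = Z^2,  Ȟ^2 = 0

cover nerve:
  W12={i} W14={e} W15={b} W16={a} W23={d,j} W34={h} W56={f}
C dims 6,7; δ0: rk 5, SNF 1^5
Ȟ^0: (6−5)−0=1 ⇒ Z
Ȟ^1: (7−0)−5=2 ⇒ Z^2
Ȟ^2: (0−0)−0=0 ⇒ 0


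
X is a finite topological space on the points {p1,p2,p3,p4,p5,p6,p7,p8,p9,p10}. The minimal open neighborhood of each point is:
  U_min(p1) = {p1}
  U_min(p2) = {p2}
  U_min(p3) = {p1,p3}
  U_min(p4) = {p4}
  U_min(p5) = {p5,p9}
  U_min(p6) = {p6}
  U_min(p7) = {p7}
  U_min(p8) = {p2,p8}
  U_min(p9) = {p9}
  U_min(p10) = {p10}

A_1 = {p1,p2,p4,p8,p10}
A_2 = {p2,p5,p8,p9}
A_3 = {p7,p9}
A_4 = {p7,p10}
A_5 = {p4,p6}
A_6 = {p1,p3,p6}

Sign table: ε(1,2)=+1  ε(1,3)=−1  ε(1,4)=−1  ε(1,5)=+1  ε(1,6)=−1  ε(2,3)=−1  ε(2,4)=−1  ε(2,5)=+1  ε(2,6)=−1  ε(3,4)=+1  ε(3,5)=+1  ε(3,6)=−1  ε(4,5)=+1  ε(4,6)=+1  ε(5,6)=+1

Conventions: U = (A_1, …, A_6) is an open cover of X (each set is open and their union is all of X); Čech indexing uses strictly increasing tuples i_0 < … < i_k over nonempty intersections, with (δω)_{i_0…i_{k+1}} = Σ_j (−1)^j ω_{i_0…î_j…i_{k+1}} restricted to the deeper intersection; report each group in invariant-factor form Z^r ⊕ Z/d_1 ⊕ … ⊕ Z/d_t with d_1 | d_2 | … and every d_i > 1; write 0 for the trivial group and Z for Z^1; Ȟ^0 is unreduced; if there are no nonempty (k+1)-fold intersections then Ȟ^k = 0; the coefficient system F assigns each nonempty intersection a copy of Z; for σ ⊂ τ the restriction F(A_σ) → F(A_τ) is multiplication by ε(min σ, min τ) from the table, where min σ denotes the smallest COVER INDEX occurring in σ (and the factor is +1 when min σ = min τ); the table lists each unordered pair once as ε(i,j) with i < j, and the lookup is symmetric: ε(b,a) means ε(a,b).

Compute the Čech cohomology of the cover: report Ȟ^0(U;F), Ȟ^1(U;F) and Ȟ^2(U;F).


Ȟ^0 = 0; Ȟ^1 = Z ⊕ Z/2; Ȟ^2 = 0

cover nerve:
  A12={p2,p8} A14={p10} A15={p4} A16={p1} A23={p9} A34={p7} A56={p6}
C dims 6,7; δ0: rk 6, SNF 1^5·2
Ȟ^0: (6−6)−0=0 ⇒ 0
Ȟ^1: (7−0)−6=1 plus torsion [2] ⇒ Z ⊕ Z/2
Ȟ^2: (0−0)−0=0 ⇒ 0
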